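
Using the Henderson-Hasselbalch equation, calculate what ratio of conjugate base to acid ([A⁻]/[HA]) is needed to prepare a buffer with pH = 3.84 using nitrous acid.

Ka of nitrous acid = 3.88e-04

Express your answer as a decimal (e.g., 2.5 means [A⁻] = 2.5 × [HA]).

pKa = -log(3.88e-04) = 3.4112. pH = pKa + log([A⁻]/[HA]), so log([A⁻]/[HA]) = pH − pKa = 3.84 − 3.4112 = 0.4288. [A⁻]/[HA] = 10^(0.4288) = 2.68

[A⁻]/[HA] = 2.68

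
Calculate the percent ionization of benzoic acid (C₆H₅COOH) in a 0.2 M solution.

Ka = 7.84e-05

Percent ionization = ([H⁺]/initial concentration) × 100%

Using Ka equilibrium: x² + Ka×x - Ka×C = 0. Solving: [H⁺] = 3.9208e-03. Percent = (3.9208e-03/0.2) × 100

Percent ionization = 1.96%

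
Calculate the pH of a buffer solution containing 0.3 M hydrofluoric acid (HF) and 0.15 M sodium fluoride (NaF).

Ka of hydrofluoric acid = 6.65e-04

pKa = -log(6.65e-04) = 3.18. pH = pKa + log([A⁻]/[HA]) = 3.18 + log(0.15/0.3)

pH = 2.88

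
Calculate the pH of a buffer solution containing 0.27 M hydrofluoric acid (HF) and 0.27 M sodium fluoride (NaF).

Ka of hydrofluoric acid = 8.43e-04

pKa = -log(8.43e-04) = 3.07. pH = pKa + log([A⁻]/[HA]) = 3.07 + log(0.27/0.27)

pH = 3.07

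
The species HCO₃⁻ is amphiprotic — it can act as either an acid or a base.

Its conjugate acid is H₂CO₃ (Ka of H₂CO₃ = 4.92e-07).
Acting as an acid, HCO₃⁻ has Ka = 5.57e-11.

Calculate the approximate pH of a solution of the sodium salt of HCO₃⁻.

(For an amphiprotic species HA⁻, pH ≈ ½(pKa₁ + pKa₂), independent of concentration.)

pKa₁ = -log(4.92e-07) = 6.31; pKa₂ = -log(5.57e-11) = 10.25. For an amphiprotic species, pH ≈ ½(pKa₁ + pKa₂) = ½(6.31 + 10.25) = 8.28.

pH = 8.28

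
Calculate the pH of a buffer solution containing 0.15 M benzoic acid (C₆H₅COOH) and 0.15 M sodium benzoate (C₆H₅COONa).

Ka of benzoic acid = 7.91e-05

pKa = -log(7.91e-05) = 4.10. pH = pKa + log([A⁻]/[HA]) = 4.10 + log(0.15/0.15)

pH = 4.10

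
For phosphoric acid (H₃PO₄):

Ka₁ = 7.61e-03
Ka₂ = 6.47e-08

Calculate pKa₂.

pKa₂ = -log(Ka₂) = -log(6.47e-08) = 7.19.

pK_{a2} = 7.19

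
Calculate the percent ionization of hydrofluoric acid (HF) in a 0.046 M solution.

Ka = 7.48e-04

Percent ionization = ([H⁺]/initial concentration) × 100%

Using Ka equilibrium: x² + Ka×x - Ka×C = 0. Solving: [H⁺] = 5.5037e-03. Percent = (5.5037e-03/0.046) × 100

Percent ionization = 12%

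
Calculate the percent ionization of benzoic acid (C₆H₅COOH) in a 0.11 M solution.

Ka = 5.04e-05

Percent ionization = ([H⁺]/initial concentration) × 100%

Using Ka equilibrium: x² + Ka×x - Ka×C = 0. Solving: [H⁺] = 2.3295e-03. Percent = (2.3295e-03/0.11) × 100

Percent ionization = 2.12%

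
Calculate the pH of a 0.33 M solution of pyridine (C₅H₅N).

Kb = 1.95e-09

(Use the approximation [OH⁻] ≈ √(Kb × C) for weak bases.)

[OH⁻] = √(Kb × C) = √(1.95e-09 × 0.33) = 2.5367e-05. pOH = 4.60, pH = 14 - pOH

pH = 9.40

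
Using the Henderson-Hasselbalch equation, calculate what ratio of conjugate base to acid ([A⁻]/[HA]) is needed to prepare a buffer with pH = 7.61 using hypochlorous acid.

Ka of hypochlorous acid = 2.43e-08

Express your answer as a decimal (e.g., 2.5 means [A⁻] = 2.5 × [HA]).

pKa = -log(2.43e-08) = 7.6144. pH = pKa + log([A⁻]/[HA]), so log([A⁻]/[HA]) = pH − pKa = 7.61 − 7.6144 = -0.0044. [A⁻]/[HA] = 10^(-0.0044) = 0.990

[A⁻]/[HA] = 0.990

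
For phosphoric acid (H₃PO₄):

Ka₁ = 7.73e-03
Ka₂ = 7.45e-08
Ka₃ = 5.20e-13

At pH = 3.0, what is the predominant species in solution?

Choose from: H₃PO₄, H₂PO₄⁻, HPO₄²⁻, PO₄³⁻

pKa₁ = 2.11, pKa₂ = 7.13, pKa₃ = 12.28. For a polyprotic acid the predominant species crosses at each pKa: below pKa_n the protonated form dominates, above it the deprotonated form does. At pH = 3.0, the predominant species is H₂PO₄⁻.

H₂PO₄⁻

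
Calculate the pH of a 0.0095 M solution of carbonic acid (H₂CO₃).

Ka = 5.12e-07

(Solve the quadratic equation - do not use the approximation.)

x² + Ka×x - Ka×C = 0. Using quadratic formula: [H⁺] = 6.9487e-05

pH = 4.16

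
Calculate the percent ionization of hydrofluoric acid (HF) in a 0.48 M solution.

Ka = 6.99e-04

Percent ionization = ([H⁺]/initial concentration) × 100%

Using Ka equilibrium: x² + Ka×x - Ka×C = 0. Solving: [H⁺] = 1.7971e-02. Percent = (1.7971e-02/0.48) × 100

Percent ionization = 3.74%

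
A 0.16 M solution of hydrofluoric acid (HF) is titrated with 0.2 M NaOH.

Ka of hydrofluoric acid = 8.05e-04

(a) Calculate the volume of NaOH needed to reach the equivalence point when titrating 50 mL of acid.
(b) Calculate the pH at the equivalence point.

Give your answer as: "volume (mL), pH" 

moles acid = 0.16 × 50/1000 = 0.008 mol; V_base = moles/0.2 × 1000 = 40.0 mL. At equivalence only the conjugate base is present: [A⁻] = 0.008/0.090 = 8.8889e-02 M. Kb = Kw/Ka = 1.24e-11; [OH⁻] = √(Kb × [A⁻]) = 1.0508e-06; pOH = 5.98; pH = 14 - pOH = 8.02.

V = 40.0 mL, pH = 8.02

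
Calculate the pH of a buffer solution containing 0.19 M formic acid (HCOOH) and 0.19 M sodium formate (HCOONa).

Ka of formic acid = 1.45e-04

pKa = -log(1.45e-04) = 3.84. pH = pKa + log([A⁻]/[HA]) = 3.84 + log(0.19/0.19)

pH = 3.84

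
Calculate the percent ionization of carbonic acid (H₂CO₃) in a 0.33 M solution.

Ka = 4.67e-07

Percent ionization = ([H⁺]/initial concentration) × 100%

Using Ka equilibrium: x² + Ka×x - Ka×C = 0. Solving: [H⁺] = 3.9234e-04. Percent = (3.9234e-04/0.33) × 100

Percent ionization = 0.119%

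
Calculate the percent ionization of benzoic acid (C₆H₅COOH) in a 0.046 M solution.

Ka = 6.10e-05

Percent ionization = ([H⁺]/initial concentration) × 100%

Using Ka equilibrium: x² + Ka×x - Ka×C = 0. Solving: [H⁺] = 1.6449e-03. Percent = (1.6449e-03/0.046) × 100

Percent ionization = 3.58%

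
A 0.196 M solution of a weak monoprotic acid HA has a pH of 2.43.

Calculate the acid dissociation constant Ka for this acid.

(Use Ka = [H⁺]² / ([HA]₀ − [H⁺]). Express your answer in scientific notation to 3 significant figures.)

[H⁺] = 10^(−pH) = 10^(−2.43) = 3.715e-03 M. For HA ⇌ H⁺ + A⁻, Ka = [H⁺][A⁻]/[HA] = [H⁺]² / ([HA]₀ − [H⁺]) = (3.715e-03)² / (0.196 − 3.715e-03) = 7.18e-05.

K_a = 7.18e-05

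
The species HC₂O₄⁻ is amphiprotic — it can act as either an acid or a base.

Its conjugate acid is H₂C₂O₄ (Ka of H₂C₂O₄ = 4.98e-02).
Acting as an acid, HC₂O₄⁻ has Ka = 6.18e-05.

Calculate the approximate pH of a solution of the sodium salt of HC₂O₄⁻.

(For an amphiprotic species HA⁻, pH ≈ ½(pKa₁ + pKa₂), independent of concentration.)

pKa₁ = -log(4.98e-02) = 1.30; pKa₂ = -log(6.18e-05) = 4.21. For an amphiprotic species, pH ≈ ½(pKa₁ + pKa₂) = ½(1.30 + 4.21) = 2.76.

pH = 2.76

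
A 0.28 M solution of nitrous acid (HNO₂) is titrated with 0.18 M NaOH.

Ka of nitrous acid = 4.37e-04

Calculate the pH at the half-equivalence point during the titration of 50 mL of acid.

At half-equivalence [HA] = [A⁻], so Henderson-Hasselbalch gives pH = pKa = -log(4.37e-04) = 3.36.

pH = pKa = 3.36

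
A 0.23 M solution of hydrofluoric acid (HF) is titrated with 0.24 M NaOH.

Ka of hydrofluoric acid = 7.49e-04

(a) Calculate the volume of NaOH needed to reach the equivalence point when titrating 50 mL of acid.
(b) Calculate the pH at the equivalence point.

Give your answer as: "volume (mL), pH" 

moles acid = 0.23 × 50/1000 = 0.0115 mol; V_base = moles/0.24 × 1000 = 47.9 mL. At equivalence only the conjugate base is present: [A⁻] = 0.0115/0.098 = 1.1745e-01 M. Kb = Kw/Ka = 1.34e-11; [OH⁻] = √(Kb × [A⁻]) = 1.2522e-06; pOH = 5.90; pH = 14 - pOH = 8.10.

V = 47.9 mL, pH = 8.10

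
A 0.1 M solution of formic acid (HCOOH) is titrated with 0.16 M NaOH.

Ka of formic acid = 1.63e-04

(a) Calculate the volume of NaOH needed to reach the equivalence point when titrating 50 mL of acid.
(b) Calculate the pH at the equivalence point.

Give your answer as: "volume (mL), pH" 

moles acid = 0.1 × 50/1000 = 0.005 mol; V_base = moles/0.16 × 1000 = 31.2 mL. At equivalence only the conjugate base is present: [A⁻] = 0.005/0.081 = 6.1538e-02 M. Kb = Kw/Ka = 6.13e-11; [OH⁻] = √(Kb × [A⁻]) = 1.9430e-06; pOH = 5.71; pH = 14 - pOH = 8.29.

V = 31.2 mL, pH = 8.29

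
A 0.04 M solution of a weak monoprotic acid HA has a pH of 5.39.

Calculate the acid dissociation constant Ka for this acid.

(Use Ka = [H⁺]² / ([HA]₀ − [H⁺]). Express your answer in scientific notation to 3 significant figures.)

[H⁺] = 10^(−pH) = 10^(−5.39) = 4.074e-06 M. For HA ⇌ H⁺ + A⁻, Ka = [H⁺][A⁻]/[HA] = [H⁺]² / ([HA]₀ − [H⁺]) = (4.074e-06)² / (0.04 − 4.074e-06) = 4.15e-10.

K_a = 4.15e-10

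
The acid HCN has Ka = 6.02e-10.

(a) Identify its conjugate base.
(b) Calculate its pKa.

(a) The conjugate base is formed by removing one H⁺ from HCN, giving CN⁻. (b) pKa = -log(Ka) = -log(6.02e-10) = 9.22.

Conjugate base: CN⁻; pK_a = 9.22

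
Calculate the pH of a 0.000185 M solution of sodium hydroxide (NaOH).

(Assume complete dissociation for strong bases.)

[OH⁻] = 0.000185 M for strong base. pOH = -log[OH⁻] = 3.73, pH = 14 - pOH

pH = 10.27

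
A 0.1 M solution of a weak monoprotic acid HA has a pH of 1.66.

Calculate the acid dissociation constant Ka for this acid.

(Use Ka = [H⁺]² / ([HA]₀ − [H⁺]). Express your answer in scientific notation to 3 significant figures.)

[H⁺] = 10^(−pH) = 10^(−1.66) = 2.188e-02 M. For HA ⇌ H⁺ + A⁻, Ka = [H⁺][A⁻]/[HA] = [H⁺]² / ([HA]₀ − [H⁺]) = (2.188e-02)² / (0.1 − 2.188e-02) = 6.13e-03.

K_a = 6.13e-03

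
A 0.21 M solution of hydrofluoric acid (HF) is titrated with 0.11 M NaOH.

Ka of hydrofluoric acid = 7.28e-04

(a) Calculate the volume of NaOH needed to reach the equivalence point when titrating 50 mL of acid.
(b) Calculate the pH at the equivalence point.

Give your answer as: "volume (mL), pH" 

moles acid = 0.21 × 50/1000 = 0.0105 mol; V_base = moles/0.11 × 1000 = 95.5 mL. At equivalence only the conjugate base is present: [A⁻] = 0.0105/0.145 = 7.2188e-02 M. Kb = Kw/Ka = 1.37e-11; [OH⁻] = √(Kb × [A⁻]) = 9.9578e-07; pOH = 6.00; pH = 14 - pOH = 8.00.

V = 95.5 mL, pH = 8.00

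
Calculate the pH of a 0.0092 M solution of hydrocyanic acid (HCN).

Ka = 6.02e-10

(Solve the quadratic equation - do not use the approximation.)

x² + Ka×x - Ka×C = 0. Using quadratic formula: [H⁺] = 2.3531e-06

pH = 5.63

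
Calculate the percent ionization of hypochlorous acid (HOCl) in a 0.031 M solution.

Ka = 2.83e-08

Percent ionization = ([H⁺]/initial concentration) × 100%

Using Ka equilibrium: x² + Ka×x - Ka×C = 0. Solving: [H⁺] = 2.9605e-05. Percent = (2.9605e-05/0.031) × 100

Percent ionization = 0.0955%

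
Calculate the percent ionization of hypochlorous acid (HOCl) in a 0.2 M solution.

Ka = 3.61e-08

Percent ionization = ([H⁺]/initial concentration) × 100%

Using Ka equilibrium: x² + Ka×x - Ka×C = 0. Solving: [H⁺] = 8.4953e-05. Percent = (8.4953e-05/0.2) × 100

Percent ionization = 0.0425%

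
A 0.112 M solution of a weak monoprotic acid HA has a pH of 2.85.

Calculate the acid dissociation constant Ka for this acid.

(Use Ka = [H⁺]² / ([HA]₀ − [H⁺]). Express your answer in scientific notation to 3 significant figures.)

[H⁺] = 10^(−pH) = 10^(−2.85) = 1.413e-03 M. For HA ⇌ H⁺ + A⁻, Ka = [H⁺][A⁻]/[HA] = [H⁺]² / ([HA]₀ − [H⁺]) = (1.413e-03)² / (0.112 − 1.413e-03) = 1.80e-05.

K_a = 1.80e-05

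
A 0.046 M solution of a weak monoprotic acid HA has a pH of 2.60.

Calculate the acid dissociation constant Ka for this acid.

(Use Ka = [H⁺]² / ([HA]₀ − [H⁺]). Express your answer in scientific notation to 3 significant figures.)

[H⁺] = 10^(−pH) = 10^(−2.60) = 2.512e-03 M. For HA ⇌ H⁺ + A⁻, Ka = [H⁺][A⁻]/[HA] = [H⁺]² / ([HA]₀ − [H⁺]) = (2.512e-03)² / (0.046 − 2.512e-03) = 1.45e-04.

K_a = 1.45e-04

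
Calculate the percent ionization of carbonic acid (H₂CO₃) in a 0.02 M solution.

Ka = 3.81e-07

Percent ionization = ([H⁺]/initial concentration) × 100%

Using Ka equilibrium: x² + Ka×x - Ka×C = 0. Solving: [H⁺] = 8.7102e-05. Percent = (8.7102e-05/0.02) × 100

Percent ionization = 0.436%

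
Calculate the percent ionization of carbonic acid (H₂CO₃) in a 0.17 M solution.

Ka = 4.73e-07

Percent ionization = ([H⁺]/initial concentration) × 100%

Using Ka equilibrium: x² + Ka×x - Ka×C = 0. Solving: [H⁺] = 2.8333e-04. Percent = (2.8333e-04/0.17) × 100

Percent ionization = 0.167%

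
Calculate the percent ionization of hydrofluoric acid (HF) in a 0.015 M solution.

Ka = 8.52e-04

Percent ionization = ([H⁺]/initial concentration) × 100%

Using Ka equilibrium: x² + Ka×x - Ka×C = 0. Solving: [H⁺] = 3.1742e-03. Percent = (3.1742e-03/0.015) × 100

Percent ionization = 21.2%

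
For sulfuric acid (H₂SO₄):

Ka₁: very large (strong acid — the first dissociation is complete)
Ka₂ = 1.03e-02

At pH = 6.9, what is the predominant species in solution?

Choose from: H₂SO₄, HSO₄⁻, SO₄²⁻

The first dissociation is complete, so H₂SO₄ itself is never the predominant species in water; pKa₂ = -log(1.03e-02) = 1.99. For a polyprotic acid the predominant species crosses at each pKa: below pKa_n the protonated form dominates, above it the deprotonated form does. At pH = 6.9, the predominant species is SO₄²⁻.

SO₄²⁻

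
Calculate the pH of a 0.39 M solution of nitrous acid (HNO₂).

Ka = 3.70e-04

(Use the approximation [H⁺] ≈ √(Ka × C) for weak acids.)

[H⁺] = √(Ka × C) = √(3.70e-04 × 0.39) = 1.2012e-02. pH = -log(1.2012e-02)

pH = 1.92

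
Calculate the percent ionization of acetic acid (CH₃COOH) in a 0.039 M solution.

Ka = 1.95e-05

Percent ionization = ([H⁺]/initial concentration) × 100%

Using Ka equilibrium: x² + Ka×x - Ka×C = 0. Solving: [H⁺] = 8.6237e-04. Percent = (8.6237e-04/0.039) × 100

Percent ionization = 2.21%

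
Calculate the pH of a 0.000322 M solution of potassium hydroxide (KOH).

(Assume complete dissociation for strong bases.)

[OH⁻] = 0.000322 M for strong base. pOH = -log[OH⁻] = 3.49, pH = 14 - pOH

pH = 10.51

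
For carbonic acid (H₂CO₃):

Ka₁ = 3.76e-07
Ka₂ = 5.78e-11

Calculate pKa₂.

pKa₂ = -log(Ka₂) = -log(5.78e-11) = 10.24.

pK_{a2} = 10.24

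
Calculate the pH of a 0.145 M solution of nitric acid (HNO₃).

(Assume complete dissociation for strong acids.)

[H⁺] = 0.145 M for strong acid. pH = -log[H⁺] = -log(0.145)

pH = 0.84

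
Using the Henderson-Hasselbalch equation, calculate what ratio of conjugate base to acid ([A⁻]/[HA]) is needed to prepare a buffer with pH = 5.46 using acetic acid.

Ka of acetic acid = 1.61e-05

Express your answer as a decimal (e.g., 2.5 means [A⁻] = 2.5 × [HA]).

pKa = -log(1.61e-05) = 4.7932. pH = pKa + log([A⁻]/[HA]), so log([A⁻]/[HA]) = pH − pKa = 5.46 − 4.7932 = 0.6668. [A⁻]/[HA] = 10^(0.6668) = 4.64

[A⁻]/[HA] = 4.64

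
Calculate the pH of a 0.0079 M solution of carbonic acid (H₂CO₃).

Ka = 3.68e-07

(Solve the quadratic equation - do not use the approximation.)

x² + Ka×x - Ka×C = 0. Using quadratic formula: [H⁺] = 5.3735e-05

pH = 4.27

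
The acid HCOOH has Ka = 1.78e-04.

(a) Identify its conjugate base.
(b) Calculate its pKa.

(a) The conjugate base is formed by removing one H⁺ from HCOOH, giving HCOO⁻. (b) pKa = -log(Ka) = -log(1.78e-04) = 3.75.

Conjugate base: HCOO⁻; pK_a = 3.75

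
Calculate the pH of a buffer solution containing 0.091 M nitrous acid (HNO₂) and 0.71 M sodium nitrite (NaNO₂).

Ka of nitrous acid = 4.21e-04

pKa = -log(4.21e-04) = 3.38. pH = pKa + log([A⁻]/[HA]) = 3.38 + log(0.71/0.091)

pH = 4.27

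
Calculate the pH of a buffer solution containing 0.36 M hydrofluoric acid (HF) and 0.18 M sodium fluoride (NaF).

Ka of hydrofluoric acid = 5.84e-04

pKa = -log(5.84e-04) = 3.23. pH = pKa + log([A⁻]/[HA]) = 3.23 + log(0.18/0.36)

pH = 2.93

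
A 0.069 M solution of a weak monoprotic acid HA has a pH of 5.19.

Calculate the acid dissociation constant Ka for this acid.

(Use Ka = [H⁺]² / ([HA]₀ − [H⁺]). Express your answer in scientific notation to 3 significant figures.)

[H⁺] = 10^(−pH) = 10^(−5.19) = 6.457e-06 M. For HA ⇌ H⁺ + A⁻, Ka = [H⁺][A⁻]/[HA] = [H⁺]² / ([HA]₀ − [H⁺]) = (6.457e-06)² / (0.069 − 6.457e-06) = 6.04e-10.

K_a = 6.04e-10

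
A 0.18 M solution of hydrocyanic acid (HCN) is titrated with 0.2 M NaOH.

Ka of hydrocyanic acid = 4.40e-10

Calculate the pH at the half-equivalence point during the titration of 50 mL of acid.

At half-equivalence [HA] = [A⁻], so Henderson-Hasselbalch gives pH = pKa = -log(4.40e-10) = 9.36.

pH = pKa = 9.36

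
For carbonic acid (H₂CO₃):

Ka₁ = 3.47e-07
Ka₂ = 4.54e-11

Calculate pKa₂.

pKa₂ = -log(Ka₂) = -log(4.54e-11) = 10.34.

pK_{a2} = 10.34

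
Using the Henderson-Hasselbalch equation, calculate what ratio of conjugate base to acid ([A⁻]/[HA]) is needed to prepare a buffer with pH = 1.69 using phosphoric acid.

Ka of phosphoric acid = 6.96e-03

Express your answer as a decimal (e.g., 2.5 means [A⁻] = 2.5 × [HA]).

pKa = -log(6.96e-03) = 2.1574. pH = pKa + log([A⁻]/[HA]), so log([A⁻]/[HA]) = pH − pKa = 1.69 − 2.1574 = -0.4674. [A⁻]/[HA] = 10^(-0.4674) = 0.341

[A⁻]/[HA] = 0.341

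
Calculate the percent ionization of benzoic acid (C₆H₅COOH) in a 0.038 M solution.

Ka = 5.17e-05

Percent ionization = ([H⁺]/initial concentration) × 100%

Using Ka equilibrium: x² + Ka×x - Ka×C = 0. Solving: [H⁺] = 1.3760e-03. Percent = (1.3760e-03/0.038) × 100

Percent ionization = 3.62%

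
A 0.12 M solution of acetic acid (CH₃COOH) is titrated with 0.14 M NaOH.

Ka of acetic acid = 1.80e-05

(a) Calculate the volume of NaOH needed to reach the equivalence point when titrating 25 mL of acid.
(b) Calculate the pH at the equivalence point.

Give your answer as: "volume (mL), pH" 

moles acid = 0.12 × 25/1000 = 0.003 mol; V_base = moles/0.14 × 1000 = 21.4 mL. At equivalence only the conjugate base is present: [A⁻] = 0.003/0.046 = 6.4615e-02 M. Kb = Kw/Ka = 5.56e-10; [OH⁻] = √(Kb × [A⁻]) = 5.9914e-06; pOH = 5.22; pH = 14 - pOH = 8.78.

V = 21.4 mL, pH = 8.78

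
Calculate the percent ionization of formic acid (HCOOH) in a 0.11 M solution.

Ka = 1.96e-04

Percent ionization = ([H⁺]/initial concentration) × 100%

Using Ka equilibrium: x² + Ka×x - Ka×C = 0. Solving: [H⁺] = 4.5463e-03. Percent = (4.5463e-03/0.11) × 100

Percent ionization = 4.13%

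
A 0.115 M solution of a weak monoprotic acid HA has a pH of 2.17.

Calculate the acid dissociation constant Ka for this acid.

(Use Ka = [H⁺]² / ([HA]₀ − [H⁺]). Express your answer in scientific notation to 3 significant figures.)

[H⁺] = 10^(−pH) = 10^(−2.17) = 6.761e-03 M. For HA ⇌ H⁺ + A⁻, Ka = [H⁺][A⁻]/[HA] = [H⁺]² / ([HA]₀ − [H⁺]) = (6.761e-03)² / (0.115 − 6.761e-03) = 4.22e-04.

K_a = 4.22e-04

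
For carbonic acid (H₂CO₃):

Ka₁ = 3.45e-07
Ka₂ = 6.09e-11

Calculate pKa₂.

pKa₂ = -log(Ka₂) = -log(6.09e-11) = 10.22.

pK_{a2} = 10.22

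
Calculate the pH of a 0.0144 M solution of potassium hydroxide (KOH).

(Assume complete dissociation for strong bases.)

[OH⁻] = 0.0144 M for strong base. pOH = -log[OH⁻] = 1.84, pH = 14 - pOH

pH = 12.16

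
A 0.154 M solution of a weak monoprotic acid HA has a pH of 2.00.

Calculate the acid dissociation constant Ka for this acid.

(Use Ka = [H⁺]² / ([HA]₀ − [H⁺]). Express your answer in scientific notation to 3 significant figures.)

[H⁺] = 10^(−pH) = 10^(−2.00) = 1.000e-02 M. For HA ⇌ H⁺ + A⁻, Ka = [H⁺][A⁻]/[HA] = [H⁺]² / ([HA]₀ − [H⁺]) = (1.000e-02)² / (0.154 − 1.000e-02) = 6.94e-04.

K_a = 6.94e-04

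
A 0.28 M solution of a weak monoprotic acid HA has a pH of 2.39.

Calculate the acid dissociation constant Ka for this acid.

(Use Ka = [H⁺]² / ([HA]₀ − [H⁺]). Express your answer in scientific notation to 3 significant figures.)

[H⁺] = 10^(−pH) = 10^(−2.39) = 4.074e-03 M. For HA ⇌ H⁺ + A⁻, Ka = [H⁺][A⁻]/[HA] = [H⁺]² / ([HA]₀ − [H⁺]) = (4.074e-03)² / (0.28 − 4.074e-03) = 6.01e-05.

K_a = 6.01e-05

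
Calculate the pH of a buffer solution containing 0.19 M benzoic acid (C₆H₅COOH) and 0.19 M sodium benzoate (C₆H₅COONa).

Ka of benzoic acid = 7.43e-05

pKa = -log(7.43e-05) = 4.13. pH = pKa + log([A⁻]/[HA]) = 4.13 + log(0.19/0.19)

pH = 4.13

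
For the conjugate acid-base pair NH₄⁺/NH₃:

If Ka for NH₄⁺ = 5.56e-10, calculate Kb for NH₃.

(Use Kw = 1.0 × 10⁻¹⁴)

For a conjugate pair Ka × Kb = Kw, so Kb = Kw/Ka = 1.0 × 10⁻¹⁴ / 5.56e-10 = 1.80e-05.

K_b = 1.80e-05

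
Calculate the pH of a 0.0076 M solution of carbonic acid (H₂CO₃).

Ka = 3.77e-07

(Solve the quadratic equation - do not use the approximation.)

x² + Ka×x - Ka×C = 0. Using quadratic formula: [H⁺] = 5.3339e-05

pH = 4.27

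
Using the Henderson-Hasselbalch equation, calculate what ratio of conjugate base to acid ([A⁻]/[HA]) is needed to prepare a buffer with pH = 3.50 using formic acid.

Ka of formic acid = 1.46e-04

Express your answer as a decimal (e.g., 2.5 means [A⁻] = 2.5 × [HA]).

pKa = -log(1.46e-04) = 3.8356. pH = pKa + log([A⁻]/[HA]), so log([A⁻]/[HA]) = pH − pKa = 3.50 − 3.8356 = -0.3356. [A⁻]/[HA] = 10^(-0.3356) = 0.462

[A⁻]/[HA] = 0.462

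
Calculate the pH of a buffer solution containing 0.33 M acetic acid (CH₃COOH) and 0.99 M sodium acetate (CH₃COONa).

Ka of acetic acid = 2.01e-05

pKa = -log(2.01e-05) = 4.70. pH = pKa + log([A⁻]/[HA]) = 4.70 + log(0.99/0.33)

pH = 5.17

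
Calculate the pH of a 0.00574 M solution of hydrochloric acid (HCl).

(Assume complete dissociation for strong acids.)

[H⁺] = 0.00574 M for strong acid. pH = -log[H⁺] = -log(0.00574)

pH = 2.24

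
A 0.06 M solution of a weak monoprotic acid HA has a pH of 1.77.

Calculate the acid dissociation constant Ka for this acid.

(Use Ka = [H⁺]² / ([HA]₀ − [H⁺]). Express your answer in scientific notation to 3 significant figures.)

[H⁺] = 10^(−pH) = 10^(−1.77) = 1.698e-02 M. For HA ⇌ H⁺ + A⁻, Ka = [H⁺][A⁻]/[HA] = [H⁺]² / ([HA]₀ − [H⁺]) = (1.698e-02)² / (0.06 − 1.698e-02) = 6.70e-03.

K_a = 6.70e-03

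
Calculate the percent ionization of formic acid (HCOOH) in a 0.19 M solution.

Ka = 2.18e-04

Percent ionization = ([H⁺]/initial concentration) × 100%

Using Ka equilibrium: x² + Ka×x - Ka×C = 0. Solving: [H⁺] = 6.3278e-03. Percent = (6.3278e-03/0.19) × 100

Percent ionization = 3.33%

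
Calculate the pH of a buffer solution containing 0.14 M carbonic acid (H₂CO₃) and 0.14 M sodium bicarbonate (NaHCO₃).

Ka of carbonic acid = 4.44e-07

pKa = -log(4.44e-07) = 6.35. pH = pKa + log([A⁻]/[HA]) = 6.35 + log(0.14/0.14)

pH = 6.35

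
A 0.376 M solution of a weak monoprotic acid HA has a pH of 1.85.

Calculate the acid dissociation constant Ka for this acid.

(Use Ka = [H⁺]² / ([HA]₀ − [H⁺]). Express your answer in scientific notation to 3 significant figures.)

[H⁺] = 10^(−pH) = 10^(−1.85) = 1.413e-02 M. For HA ⇌ H⁺ + A⁻, Ka = [H⁺][A⁻]/[HA] = [H⁺]² / ([HA]₀ − [H⁺]) = (1.413e-02)² / (0.376 − 1.413e-02) = 5.51e-04.

K_a = 5.51e-04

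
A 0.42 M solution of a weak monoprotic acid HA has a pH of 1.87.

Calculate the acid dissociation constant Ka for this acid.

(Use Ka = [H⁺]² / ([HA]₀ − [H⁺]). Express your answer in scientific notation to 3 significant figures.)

[H⁺] = 10^(−pH) = 10^(−1.87) = 1.349e-02 M. For HA ⇌ H⁺ + A⁻, Ka = [H⁺][A⁻]/[HA] = [H⁺]² / ([HA]₀ − [H⁺]) = (1.349e-02)² / (0.42 − 1.349e-02) = 4.48e-04.

K_a = 4.48e-04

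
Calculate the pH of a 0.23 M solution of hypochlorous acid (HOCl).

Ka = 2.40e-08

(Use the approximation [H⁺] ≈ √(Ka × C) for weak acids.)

[H⁺] = √(Ka × C) = √(2.40e-08 × 0.23) = 7.4297e-05. pH = -log(7.4297e-05)

pH = 4.13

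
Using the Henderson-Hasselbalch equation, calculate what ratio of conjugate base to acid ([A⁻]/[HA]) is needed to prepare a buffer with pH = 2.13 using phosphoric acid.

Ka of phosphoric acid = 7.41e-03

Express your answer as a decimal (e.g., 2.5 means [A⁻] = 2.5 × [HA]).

pKa = -log(7.41e-03) = 2.1302. pH = pKa + log([A⁻]/[HA]), so log([A⁻]/[HA]) = pH − pKa = 2.13 − 2.1302 = -0.0002. [A⁻]/[HA] = 10^(-0.0002) = 1.00

[A⁻]/[HA] = 1.00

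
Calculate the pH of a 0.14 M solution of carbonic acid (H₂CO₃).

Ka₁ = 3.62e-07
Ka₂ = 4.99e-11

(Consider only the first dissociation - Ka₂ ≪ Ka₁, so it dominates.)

First dissociation dominates. From Ka₁ = [H⁺][HA⁻]/[H₂A], x² + Ka₁·x − Ka₁·C = 0 with C = 0.14 M and Ka₁ = 3.62e-07. Solving: [H⁺] = (−Ka₁ + √(Ka₁² + 4·Ka₁·C)) / 2 = 2.2494e-04 M. pH = -log(2.2494e-04) = 3.65.

pH = 3.65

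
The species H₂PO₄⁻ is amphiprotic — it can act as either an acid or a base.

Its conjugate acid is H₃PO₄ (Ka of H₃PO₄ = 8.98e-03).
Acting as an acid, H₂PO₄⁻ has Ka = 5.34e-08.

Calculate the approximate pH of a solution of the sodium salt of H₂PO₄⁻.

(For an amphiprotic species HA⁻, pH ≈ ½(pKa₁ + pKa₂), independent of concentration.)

pKa₁ = -log(8.98e-03) = 2.05; pKa₂ = -log(5.34e-08) = 7.27. For an amphiprotic species, pH ≈ ½(pKa₁ + pKa₂) = ½(2.05 + 7.27) = 4.66.

pH = 4.66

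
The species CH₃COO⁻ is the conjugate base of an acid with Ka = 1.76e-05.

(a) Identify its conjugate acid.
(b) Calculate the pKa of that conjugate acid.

(a) The conjugate acid is formed by adding one H⁺ to CH₃COO⁻, giving CH₃COOH. (b) pKa = -log(Ka) = -log(1.76e-05) = 4.75.

Conjugate acid: CH₃COOH; pK_a = 4.75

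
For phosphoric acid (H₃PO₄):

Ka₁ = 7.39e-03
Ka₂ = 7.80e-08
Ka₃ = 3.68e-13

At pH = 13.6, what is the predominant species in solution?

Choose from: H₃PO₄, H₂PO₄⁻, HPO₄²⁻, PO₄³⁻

pKa₁ = 2.13, pKa₂ = 7.11, pKa₃ = 12.43. For a polyprotic acid the predominant species crosses at each pKa: below pKa_n the protonated form dominates, above it the deprotonated form does. At pH = 13.6, the predominant species is PO₄³⁻.

PO₄³⁻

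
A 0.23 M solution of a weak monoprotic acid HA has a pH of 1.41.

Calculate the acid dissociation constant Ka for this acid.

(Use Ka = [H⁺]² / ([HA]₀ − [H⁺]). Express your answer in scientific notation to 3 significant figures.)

[H⁺] = 10^(−pH) = 10^(−1.41) = 3.890e-02 M. For HA ⇌ H⁺ + A⁻, Ka = [H⁺][A⁻]/[HA] = [H⁺]² / ([HA]₀ − [H⁺]) = (3.890e-02)² / (0.23 − 3.890e-02) = 7.92e-03.

K_a = 7.92e-03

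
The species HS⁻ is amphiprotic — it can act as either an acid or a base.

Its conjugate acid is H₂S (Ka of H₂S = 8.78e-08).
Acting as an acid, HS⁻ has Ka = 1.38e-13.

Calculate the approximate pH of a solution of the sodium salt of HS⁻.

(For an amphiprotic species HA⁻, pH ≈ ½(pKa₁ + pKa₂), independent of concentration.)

pKa₁ = -log(8.78e-08) = 7.06; pKa₂ = -log(1.38e-13) = 12.86. For an amphiprotic species, pH ≈ ½(pKa₁ + pKa₂) = ½(7.06 + 12.86) = 9.96.

pH = 9.96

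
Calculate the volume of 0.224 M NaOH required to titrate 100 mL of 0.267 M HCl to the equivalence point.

At equivalence: moles acid = moles base. moles HCl = 0.267 × 100/1000 = 0.0267 mol. V_base = moles / 0.224 × 1000 = 119.2 mL.

V_{base} = 119.2 mL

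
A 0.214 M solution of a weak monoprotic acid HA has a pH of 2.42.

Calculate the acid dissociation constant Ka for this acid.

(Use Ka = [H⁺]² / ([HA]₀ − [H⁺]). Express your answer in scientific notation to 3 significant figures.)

[H⁺] = 10^(−pH) = 10^(−2.42) = 3.802e-03 M. For HA ⇌ H⁺ + A⁻, Ka = [H⁺][A⁻]/[HA] = [H⁺]² / ([HA]₀ − [H⁺]) = (3.802e-03)² / (0.214 − 3.802e-03) = 6.88e-05.

K_a = 6.88e-05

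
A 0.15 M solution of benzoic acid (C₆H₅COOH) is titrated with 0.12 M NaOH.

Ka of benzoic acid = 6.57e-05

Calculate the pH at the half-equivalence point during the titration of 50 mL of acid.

At half-equivalence [HA] = [A⁻], so Henderson-Hasselbalch gives pH = pKa = -log(6.57e-05) = 4.18.

pH = pKa = 4.18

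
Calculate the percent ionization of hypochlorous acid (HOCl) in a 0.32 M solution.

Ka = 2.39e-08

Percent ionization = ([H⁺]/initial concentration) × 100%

Using Ka equilibrium: x² + Ka×x - Ka×C = 0. Solving: [H⁺] = 8.7441e-05. Percent = (8.7441e-05/0.32) × 100

Percent ionization = 0.0273%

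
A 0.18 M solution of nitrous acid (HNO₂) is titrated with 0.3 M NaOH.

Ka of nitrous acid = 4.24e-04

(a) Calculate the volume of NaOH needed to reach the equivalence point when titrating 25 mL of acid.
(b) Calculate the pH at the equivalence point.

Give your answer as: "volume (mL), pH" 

moles acid = 0.18 × 25/1000 = 0.0045 mol; V_base = moles/0.3 × 1000 = 15.0 mL. At equivalence only the conjugate base is present: [A⁻] = 0.0045/0.040 = 1.1250e-01 M. Kb = Kw/Ka = 2.36e-11; [OH⁻] = √(Kb × [A⁻]) = 1.6289e-06; pOH = 5.79; pH = 14 - pOH = 8.21.

V = 15.0 mL, pH = 8.21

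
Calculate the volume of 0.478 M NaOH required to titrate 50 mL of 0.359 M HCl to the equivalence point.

At equivalence: moles acid = moles base. moles HCl = 0.359 × 50/1000 = 0.01795 mol. V_base = moles / 0.478 × 1000 = 37.6 mL.

V_{base} = 37.6 mL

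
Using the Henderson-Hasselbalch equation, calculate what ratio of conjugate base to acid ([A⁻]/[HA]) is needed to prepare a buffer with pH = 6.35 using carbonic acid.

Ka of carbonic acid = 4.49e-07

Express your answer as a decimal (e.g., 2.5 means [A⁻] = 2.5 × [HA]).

pKa = -log(4.49e-07) = 6.3478. pH = pKa + log([A⁻]/[HA]), so log([A⁻]/[HA]) = pH − pKa = 6.35 − 6.3478 = 0.0022. [A⁻]/[HA] = 10^(0.0022) = 1.01

[A⁻]/[HA] = 1.01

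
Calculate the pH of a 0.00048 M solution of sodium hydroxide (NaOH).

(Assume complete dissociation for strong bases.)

[OH⁻] = 0.00048 M for strong base. pOH = -log[OH⁻] = 3.32, pH = 14 - pOH

pH = 10.68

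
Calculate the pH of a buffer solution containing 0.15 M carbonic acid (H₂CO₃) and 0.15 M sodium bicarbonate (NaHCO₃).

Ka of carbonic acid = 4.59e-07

pKa = -log(4.59e-07) = 6.34. pH = pKa + log([A⁻]/[HA]) = 6.34 + log(0.15/0.15)

pH = 6.34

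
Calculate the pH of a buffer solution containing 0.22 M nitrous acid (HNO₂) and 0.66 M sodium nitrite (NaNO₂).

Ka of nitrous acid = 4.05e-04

pKa = -log(4.05e-04) = 3.39. pH = pKa + log([A⁻]/[HA]) = 3.39 + log(0.66/0.22)

pH = 3.87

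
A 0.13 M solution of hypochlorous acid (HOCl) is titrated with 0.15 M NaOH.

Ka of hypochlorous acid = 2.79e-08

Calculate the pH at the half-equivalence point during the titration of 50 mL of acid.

At half-equivalence [HA] = [A⁻], so Henderson-Hasselbalch gives pH = pKa = -log(2.79e-08) = 7.55.

pH = pKa = 7.55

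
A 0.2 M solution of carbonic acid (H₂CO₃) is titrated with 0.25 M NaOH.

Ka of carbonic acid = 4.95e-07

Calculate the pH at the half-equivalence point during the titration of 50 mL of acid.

At half-equivalence [HA] = [A⁻], so Henderson-Hasselbalch gives pH = pKa = -log(4.95e-07) = 6.31.

pH = pKa = 6.31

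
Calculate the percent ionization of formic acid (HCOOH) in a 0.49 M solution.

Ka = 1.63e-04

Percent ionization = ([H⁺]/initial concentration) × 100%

Using Ka equilibrium: x² + Ka×x - Ka×C = 0. Solving: [H⁺] = 8.8559e-03. Percent = (8.8559e-03/0.49) × 100

Percent ionization = 1.81%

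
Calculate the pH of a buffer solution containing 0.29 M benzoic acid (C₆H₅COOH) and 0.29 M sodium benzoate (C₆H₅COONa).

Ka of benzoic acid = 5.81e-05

pKa = -log(5.81e-05) = 4.24. pH = pKa + log([A⁻]/[HA]) = 4.24 + log(0.29/0.29)

pH = 4.24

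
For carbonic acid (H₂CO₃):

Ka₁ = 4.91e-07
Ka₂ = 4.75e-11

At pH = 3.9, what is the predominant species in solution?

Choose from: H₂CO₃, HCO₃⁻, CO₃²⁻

pKa₁ = 6.31, pKa₂ = 10.32. For a polyprotic acid the predominant species crosses at each pKa: below pKa_n the protonated form dominates, above it the deprotonated form does. At pH = 3.9, the predominant species is H₂CO₃.

H₂CO₃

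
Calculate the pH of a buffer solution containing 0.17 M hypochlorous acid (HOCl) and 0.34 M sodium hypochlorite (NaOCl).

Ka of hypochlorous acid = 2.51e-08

pKa = -log(2.51e-08) = 7.60. pH = pKa + log([A⁻]/[HA]) = 7.60 + log(0.34/0.17)

pH = 7.90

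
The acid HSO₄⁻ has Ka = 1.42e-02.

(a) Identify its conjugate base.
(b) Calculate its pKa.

(a) The conjugate base is formed by removing one H⁺ from HSO₄⁻, giving SO₄²⁻. (b) pKa = -log(Ka) = -log(1.42e-02) = 1.85.

Conjugate base: SO₄²⁻; pK_a = 1.85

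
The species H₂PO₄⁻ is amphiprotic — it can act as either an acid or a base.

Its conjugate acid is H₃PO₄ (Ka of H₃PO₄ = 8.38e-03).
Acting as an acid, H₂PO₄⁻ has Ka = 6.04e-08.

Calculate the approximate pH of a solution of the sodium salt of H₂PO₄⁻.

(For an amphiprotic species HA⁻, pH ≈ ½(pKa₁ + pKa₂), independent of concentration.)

pKa₁ = -log(8.38e-03) = 2.08; pKa₂ = -log(6.04e-08) = 7.22. For an amphiprotic species, pH ≈ ½(pKa₁ + pKa₂) = ½(2.08 + 7.22) = 4.65.

pH = 4.65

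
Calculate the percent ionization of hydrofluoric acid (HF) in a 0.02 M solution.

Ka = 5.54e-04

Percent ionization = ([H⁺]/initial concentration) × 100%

Using Ka equilibrium: x² + Ka×x - Ka×C = 0. Solving: [H⁺] = 3.0632e-03. Percent = (3.0632e-03/0.02) × 100

Percent ionization = 15.3%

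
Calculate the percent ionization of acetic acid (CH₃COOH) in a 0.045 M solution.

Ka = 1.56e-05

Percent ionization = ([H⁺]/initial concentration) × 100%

Using Ka equilibrium: x² + Ka×x - Ka×C = 0. Solving: [H⁺] = 8.3009e-04. Percent = (8.3009e-04/0.045) × 100

Percent ionization = 1.84%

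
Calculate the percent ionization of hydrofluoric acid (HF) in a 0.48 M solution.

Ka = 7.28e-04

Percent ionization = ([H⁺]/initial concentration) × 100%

Using Ka equilibrium: x² + Ka×x - Ka×C = 0. Solving: [H⁺] = 1.8333e-02. Percent = (1.8333e-02/0.48) × 100

Percent ionization = 3.82%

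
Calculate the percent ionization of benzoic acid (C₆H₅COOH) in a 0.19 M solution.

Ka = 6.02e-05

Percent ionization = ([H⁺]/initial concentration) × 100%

Using Ka equilibrium: x² + Ka×x - Ka×C = 0. Solving: [H⁺] = 3.3520e-03. Percent = (3.3520e-03/0.19) × 100

Percent ionization = 1.76%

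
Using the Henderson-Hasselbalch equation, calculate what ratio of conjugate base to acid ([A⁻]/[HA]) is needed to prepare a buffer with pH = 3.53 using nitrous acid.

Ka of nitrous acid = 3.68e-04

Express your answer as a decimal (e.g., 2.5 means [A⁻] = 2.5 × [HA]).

pKa = -log(3.68e-04) = 3.4342. pH = pKa + log([A⁻]/[HA]), so log([A⁻]/[HA]) = pH − pKa = 3.53 − 3.4342 = 0.0958. [A⁻]/[HA] = 10^(0.0958) = 1.25

[A⁻]/[HA] = 1.25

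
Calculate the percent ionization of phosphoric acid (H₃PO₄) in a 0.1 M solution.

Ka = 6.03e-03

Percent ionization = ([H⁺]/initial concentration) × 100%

Using Ka equilibrium: x² + Ka×x - Ka×C = 0. Solving: [H⁺] = 2.1725e-02. Percent = (2.1725e-02/0.1) × 100

Percent ionization = 21.7%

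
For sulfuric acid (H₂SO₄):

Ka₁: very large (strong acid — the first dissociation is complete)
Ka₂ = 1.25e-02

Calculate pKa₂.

pKa₂ = -log(Ka₂) = -log(1.25e-02) = 1.90.

pK_{a2} = 1.90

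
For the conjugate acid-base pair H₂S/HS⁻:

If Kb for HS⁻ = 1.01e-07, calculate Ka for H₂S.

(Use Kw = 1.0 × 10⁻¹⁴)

For a conjugate pair Ka × Kb = Kw, so Ka = Kw/Kb = 1.0 × 10⁻¹⁴ / 1.01e-07 = 9.90e-08.

K_a = 9.90e-08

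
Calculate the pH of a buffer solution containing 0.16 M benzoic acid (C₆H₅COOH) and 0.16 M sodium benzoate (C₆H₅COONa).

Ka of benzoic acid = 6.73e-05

pKa = -log(6.73e-05) = 4.17. pH = pKa + log([A⁻]/[HA]) = 4.17 + log(0.16/0.16)

pH = 4.17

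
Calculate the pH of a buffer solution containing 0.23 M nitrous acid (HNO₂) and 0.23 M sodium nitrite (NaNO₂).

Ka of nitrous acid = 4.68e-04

pKa = -log(4.68e-04) = 3.33. pH = pKa + log([A⁻]/[HA]) = 3.33 + log(0.23/0.23)

pH = 3.33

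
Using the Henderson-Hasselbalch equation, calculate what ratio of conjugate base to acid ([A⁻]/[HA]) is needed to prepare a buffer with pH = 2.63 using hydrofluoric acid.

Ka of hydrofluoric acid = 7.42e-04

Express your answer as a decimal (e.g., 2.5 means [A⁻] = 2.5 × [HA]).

pKa = -log(7.42e-04) = 3.1296. pH = pKa + log([A⁻]/[HA]), so log([A⁻]/[HA]) = pH − pKa = 2.63 − 3.1296 = -0.4996. [A⁻]/[HA] = 10^(-0.4996) = 0.317

[A⁻]/[HA] = 0.317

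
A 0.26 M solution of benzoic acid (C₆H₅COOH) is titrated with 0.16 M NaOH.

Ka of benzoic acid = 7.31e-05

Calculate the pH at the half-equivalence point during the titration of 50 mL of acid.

At half-equivalence [HA] = [A⁻], so Henderson-Hasselbalch gives pH = pKa = -log(7.31e-05) = 4.14.

pH = pKa = 4.14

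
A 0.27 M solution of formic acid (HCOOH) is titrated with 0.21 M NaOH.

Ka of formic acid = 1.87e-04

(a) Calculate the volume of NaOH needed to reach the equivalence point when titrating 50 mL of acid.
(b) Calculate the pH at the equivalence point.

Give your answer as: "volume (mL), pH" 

moles acid = 0.27 × 50/1000 = 0.0135 mol; V_base = moles/0.21 × 1000 = 64.3 mL. At equivalence only the conjugate base is present: [A⁻] = 0.0135/0.114 = 1.1812e-01 M. Kb = Kw/Ka = 5.35e-11; [OH⁻] = √(Kb × [A⁻]) = 2.5133e-06; pOH = 5.60; pH = 14 - pOH = 8.40.

V = 64.3 mL, pH = 8.40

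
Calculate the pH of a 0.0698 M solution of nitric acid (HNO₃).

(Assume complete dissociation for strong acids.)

[H⁺] = 0.0698 M for strong acid. pH = -log[H⁺] = -log(0.0698)

pH = 1.16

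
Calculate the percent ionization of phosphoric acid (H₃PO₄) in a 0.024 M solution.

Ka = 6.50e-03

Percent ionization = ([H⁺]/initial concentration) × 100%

Using Ka equilibrium: x² + Ka×x - Ka×C = 0. Solving: [H⁺] = 9.6559e-03. Percent = (9.6559e-03/0.024) × 100

Percent ionization = 40.2%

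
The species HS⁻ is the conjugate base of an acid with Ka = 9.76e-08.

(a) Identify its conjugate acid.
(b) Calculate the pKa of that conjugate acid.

(a) The conjugate acid is formed by adding one H⁺ to HS⁻, giving H₂S. (b) pKa = -log(Ka) = -log(9.76e-08) = 7.01.

Conjugate acid: H₂S; pK_a = 7.01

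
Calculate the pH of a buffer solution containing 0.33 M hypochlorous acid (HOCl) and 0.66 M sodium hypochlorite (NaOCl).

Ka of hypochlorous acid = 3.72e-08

pKa = -log(3.72e-08) = 7.43. pH = pKa + log([A⁻]/[HA]) = 7.43 + log(0.66/0.33)

pH = 7.73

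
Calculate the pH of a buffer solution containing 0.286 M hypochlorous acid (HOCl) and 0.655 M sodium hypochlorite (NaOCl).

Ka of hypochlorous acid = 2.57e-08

pKa = -log(2.57e-08) = 7.59. pH = pKa + log([A⁻]/[HA]) = 7.59 + log(0.655/0.286)

pH = 7.95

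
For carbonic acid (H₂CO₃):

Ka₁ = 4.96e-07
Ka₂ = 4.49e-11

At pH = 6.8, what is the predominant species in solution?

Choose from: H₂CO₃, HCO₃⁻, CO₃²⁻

pKa₁ = 6.30, pKa₂ = 10.35. For a polyprotic acid the predominant species crosses at each pKa: below pKa_n the protonated form dominates, above it the deprotonated form does. At pH = 6.8, the predominant species is HCO₃⁻.

HCO₃⁻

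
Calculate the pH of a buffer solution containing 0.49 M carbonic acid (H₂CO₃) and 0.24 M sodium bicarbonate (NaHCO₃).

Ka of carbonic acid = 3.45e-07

pKa = -log(3.45e-07) = 6.46. pH = pKa + log([A⁻]/[HA]) = 6.46 + log(0.24/0.49)

pH = 6.15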